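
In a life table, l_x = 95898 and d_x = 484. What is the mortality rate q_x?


q_x = d_x / l_x
= 484 / 95898
= 0.005


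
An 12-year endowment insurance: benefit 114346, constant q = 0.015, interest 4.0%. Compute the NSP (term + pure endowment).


Term component = 14937.859
Pure endowment = 12_p_x * v^12 * benefit = 0.834132 * 0.624597 * 114346 = 59573.8505
NSP = 74511.7095


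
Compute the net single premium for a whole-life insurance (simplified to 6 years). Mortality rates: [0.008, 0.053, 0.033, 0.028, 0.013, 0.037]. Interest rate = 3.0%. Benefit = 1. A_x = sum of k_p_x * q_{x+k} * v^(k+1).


v = 0.970874
Year 0: k_p_x=1.0, q=0.008, term=0.007767
Year 1: k_p_x=0.992, q=0.053, term=0.049558
Year 2: k_p_x=0.939424, q=0.033, term=0.02837
Year 3: k_p_x=0.908423, q=0.028, term=0.022599
Year 4: k_p_x=0.882987, q=0.013, term=0.009902
Year 5: k_p_x=0.871508, q=0.037, term=0.027005
A_x = 0.1452


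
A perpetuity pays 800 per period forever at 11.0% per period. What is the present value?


PV = PMT / i
= 800 / 0.11
= 7272.7273


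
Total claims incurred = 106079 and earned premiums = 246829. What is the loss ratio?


Loss ratio = claims / premiums
= 106079 / 246829
= 0.4298


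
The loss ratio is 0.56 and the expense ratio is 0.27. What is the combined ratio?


Combined ratio = loss ratio + expense ratio
= 0.56 + 0.27
= 0.83


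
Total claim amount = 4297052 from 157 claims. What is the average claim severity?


severity = total / number
= 4297052 / 157
= 27369.758


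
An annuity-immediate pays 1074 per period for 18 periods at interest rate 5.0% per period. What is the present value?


PV = PMT * (1 - (1+i)^(-n)) / i
= 1074 * (1 - (1+0.05)^(-18)) / 0.05
= 1074 * (1 - 0.415521) / 0.05
= 1074 * 11.689587
= 12554.6163


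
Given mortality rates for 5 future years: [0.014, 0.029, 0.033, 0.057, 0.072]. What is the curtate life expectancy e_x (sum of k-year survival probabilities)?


e_x = sum_{k=1}^{n} k_p_x
k_p_x values:
  1_p_x = 0.986
  2_p_x = 0.957406
  3_p_x = 0.925812
  4_p_x = 0.87304
  5_p_x = 0.810181
e_x = 4.5524


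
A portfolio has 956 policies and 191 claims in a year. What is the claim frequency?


frequency = claims / policies
= 191 / 956
= 0.1998


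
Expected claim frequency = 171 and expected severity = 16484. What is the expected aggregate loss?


E[S] = E[N] * E[X]
= 171 * 16484
= 2.8188e+06


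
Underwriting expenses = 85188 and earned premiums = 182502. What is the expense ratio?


Expense ratio = expenses / premiums
= 85188 / 182502
= 0.4668


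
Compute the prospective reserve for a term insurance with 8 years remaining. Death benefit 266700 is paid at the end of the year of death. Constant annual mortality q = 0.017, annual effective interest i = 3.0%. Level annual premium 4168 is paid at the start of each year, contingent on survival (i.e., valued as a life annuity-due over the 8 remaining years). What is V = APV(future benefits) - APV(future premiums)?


v = 1/(1+i) = 0.970874
APV(future benefits) per unit = sum_{k=0}^{7} k_p_x * q * v^(k+1) = 0.11277
APV(future benefits) = 266700 * 0.11277 = 30075.6891
Life annuity-due factor ä_{x:8} = sum_{k=0}^{7} k_p_x * v^k = 6.832519
APV(future premiums) = 4168 * 6.832519 = 28477.9409
V = 30075.6891 - 28477.9409
= 1597.7482


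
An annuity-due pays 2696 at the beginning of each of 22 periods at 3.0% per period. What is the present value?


PV_due = PMT * (1-(1+i)^(-n))/i * (1+i)
PV_immediate = 42965.9273
PV_due = 42965.9273 * 1.03
= 44254.9051


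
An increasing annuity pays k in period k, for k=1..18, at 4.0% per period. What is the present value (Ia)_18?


(Ia)_n = sum_{k=1}^{n} k * v^k, v = 1/(1+i)
v = 0.961538
Sum computed term by term:
(Ia)_18 = 107.0091


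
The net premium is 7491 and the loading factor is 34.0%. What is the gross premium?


Gross = net * (1 + loading)
= 7491 * (1 + 0.34)
= 7491 * 1.34
= 10037.94


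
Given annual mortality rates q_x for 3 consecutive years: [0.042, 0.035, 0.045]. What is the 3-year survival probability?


p_k = 1 - q_k for each year
Survival = product of (1 - q_k)
= 0.958 * 0.965 * 0.955
= 0.8829


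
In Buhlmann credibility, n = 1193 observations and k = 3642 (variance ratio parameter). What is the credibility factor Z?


Z = n / (n + k)
= 1193 / (1193 + 3642)
= 1193 / 4835
= 0.2467


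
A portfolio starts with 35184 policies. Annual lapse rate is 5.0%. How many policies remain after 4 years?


remaining = initial * (1 - lapse)^years
= 35184 * (1 - 0.05)^4
= 35184 * 0.814506
= 28657.5879


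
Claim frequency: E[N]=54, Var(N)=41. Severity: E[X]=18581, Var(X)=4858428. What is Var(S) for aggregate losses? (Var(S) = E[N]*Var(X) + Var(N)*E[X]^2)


Var(S) = E[N]*Var(X) + Var(N)*E[X]^2
= 54*4858428 + 41*18581^2
= 262355112 + 14155396001
= 1.4418e+10


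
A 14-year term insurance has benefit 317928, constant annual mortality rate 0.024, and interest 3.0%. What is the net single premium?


NSP = benefit * sum_{k=0}^{n-1} k_p_x * q * v^(k+1)
With constant q=0.024, v=0.970874
Sum = 0.235325
NSP = 317928 * 0.235325
= 74816.5035


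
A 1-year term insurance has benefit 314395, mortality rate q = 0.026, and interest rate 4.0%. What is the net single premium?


NSP = benefit * q * v
v = 1/(1+i) = 0.961538
NSP = 314395 * 0.026 * 0.961538
= 7859.875


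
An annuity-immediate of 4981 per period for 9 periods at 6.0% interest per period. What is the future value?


FV = PMT * ((1+i)^n - 1) / i
= 4981 * ((1.06)^9 - 1) / 0.06
= 4981 * (1.689479 - 1) / 0.06
= 57238.2449


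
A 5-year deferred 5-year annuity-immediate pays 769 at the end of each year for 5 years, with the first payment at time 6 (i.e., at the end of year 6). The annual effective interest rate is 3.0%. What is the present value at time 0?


PV at time 5 of the 5-year annuity-immediate:
a_n = 769 * (1-(1+0.03)^(-5))/0.03 = 3521.7948
Discount back 5 years to time 0:
PV = 3521.7948 * (1+0.03)^(-5)
= 3521.7948 * 0.862609
= 3037.9312


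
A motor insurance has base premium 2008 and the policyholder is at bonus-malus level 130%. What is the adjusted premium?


adjusted = base * BM_level / 100
= 2008 * 130 / 100
= 2008 * 1.3
= 2610.4


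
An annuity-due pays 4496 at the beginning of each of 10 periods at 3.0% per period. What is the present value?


PV_due = PMT * (1-(1+i)^(-n))/i * (1+i)
PV_immediate = 38351.792
PV_due = 38351.792 * 1.03
= 39502.3457


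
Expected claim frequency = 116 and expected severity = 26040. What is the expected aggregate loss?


E[S] = E[N] * E[X]
= 116 * 26040
= 3.0206e+06


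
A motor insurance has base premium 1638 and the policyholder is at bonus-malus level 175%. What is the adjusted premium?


adjusted = base * BM_level / 100
= 1638 * 175 / 100
= 1638 * 1.75
= 2866.5


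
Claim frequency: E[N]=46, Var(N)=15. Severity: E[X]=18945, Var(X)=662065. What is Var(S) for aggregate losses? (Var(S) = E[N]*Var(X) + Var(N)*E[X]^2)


Var(S) = E[N]*Var(X) + Var(N)*E[X]^2
= 46*662065 + 15*18945^2
= 30454990 + 5383695375
= 5.4142e+09


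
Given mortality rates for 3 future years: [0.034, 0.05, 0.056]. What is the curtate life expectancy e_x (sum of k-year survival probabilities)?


e_x = sum_{k=1}^{n} k_p_x
k_p_x values:
  1_p_x = 0.966
  2_p_x = 0.9177
  3_p_x = 0.866309
e_x = 2.75


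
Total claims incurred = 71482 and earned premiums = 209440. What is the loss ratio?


Loss ratio = claims / premiums
= 71482 / 209440
= 0.3413


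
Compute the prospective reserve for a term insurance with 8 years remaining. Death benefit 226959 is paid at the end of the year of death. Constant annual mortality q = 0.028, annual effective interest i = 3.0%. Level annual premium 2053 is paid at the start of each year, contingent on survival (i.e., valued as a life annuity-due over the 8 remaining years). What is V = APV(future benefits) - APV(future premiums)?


v = 1/(1+i) = 0.970874
APV(future benefits) per unit = sum_{k=0}^{7} k_p_x * q * v^(k+1) = 0.179116
APV(future benefits) = 226959 * 0.179116 = 40652.0472
Life annuity-due factor ä_{x:8} = sum_{k=0}^{7} k_p_x * v^k = 6.58892
APV(future premiums) = 2053 * 6.58892 = 13527.0518
V = 40652.0472 - 13527.0518
= 27124.9954


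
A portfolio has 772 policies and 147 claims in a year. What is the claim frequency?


frequency = claims / policies
= 147 / 772
= 0.1904


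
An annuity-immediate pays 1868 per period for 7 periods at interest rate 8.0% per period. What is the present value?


PV = PMT * (1 - (1+i)^(-n)) / i
= 1868 * (1 - (1+0.08)^(-7)) / 0.08
= 1868 * (1 - 0.58349) / 0.08
= 1868 * 5.20637
= 9725.4993


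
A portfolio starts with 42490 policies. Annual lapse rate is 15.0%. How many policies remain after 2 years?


remaining = initial * (1 - lapse)^years
= 42490 * (1 - 0.15)^2
= 42490 * 0.7225
= 30699.025


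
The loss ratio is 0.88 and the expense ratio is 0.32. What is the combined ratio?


Combined ratio = loss ratio + expense ratio
= 0.88 + 0.32
= 1.2


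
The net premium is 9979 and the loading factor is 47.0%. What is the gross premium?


Gross = net * (1 + loading)
= 9979 * (1 + 0.47)
= 9979 * 1.47
= 14669.13


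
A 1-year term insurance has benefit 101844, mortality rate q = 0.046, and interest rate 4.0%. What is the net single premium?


NSP = benefit * q * v
v = 1/(1+i) = 0.961538
NSP = 101844 * 0.046 * 0.961538
= 4504.6385


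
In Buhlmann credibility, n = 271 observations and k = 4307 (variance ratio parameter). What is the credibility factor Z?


Z = n / (n + k)
= 271 / (271 + 4307)
= 271 / 4578
= 0.0592


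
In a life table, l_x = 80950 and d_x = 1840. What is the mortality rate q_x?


q_x = d_x / l_x
= 1840 / 80950
= 0.0227


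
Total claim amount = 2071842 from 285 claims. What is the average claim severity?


severity = total / number
= 2071842 / 285
= 7269.6211


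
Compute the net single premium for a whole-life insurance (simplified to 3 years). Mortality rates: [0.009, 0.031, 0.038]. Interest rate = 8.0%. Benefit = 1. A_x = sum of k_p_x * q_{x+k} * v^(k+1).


v = 0.925926
Year 0: k_p_x=1.0, q=0.009, term=0.008333
Year 1: k_p_x=0.991, q=0.031, term=0.026338
Year 2: k_p_x=0.960279, q=0.038, term=0.028967
A_x = 0.0636


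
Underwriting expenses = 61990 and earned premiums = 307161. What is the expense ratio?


Expense ratio = expenses / premiums
= 61990 / 307161
= 0.2018


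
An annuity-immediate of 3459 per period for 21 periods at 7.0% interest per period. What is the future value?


FV = PMT * ((1+i)^n - 1) / i
= 3459 * ((1.07)^21 - 1) / 0.07
= 3459 * (4.140562 - 1) / 0.07
= 155188.6465


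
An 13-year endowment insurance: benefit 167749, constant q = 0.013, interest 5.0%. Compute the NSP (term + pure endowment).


Term component = 19129.387
Pure endowment = 13_p_x * v^13 * benefit = 0.843574 * 0.530321 * 167749 = 75045.0475
NSP = 94174.4345


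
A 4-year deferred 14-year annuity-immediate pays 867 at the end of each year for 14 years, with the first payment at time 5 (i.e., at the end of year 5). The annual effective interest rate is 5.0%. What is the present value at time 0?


PV at time 4 of the 14-year annuity-immediate:
a_n = 867 * (1-(1+0.05)^(-14))/0.05 = 8582.1217
Discount back 4 years to time 0:
PV = 8582.1217 * (1+0.05)^(-4)
= 8582.1217 * 0.822702
= 7060.5328


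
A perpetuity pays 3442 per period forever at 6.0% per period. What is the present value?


PV = PMT / i
= 3442 / 0.06
= 57366.6667


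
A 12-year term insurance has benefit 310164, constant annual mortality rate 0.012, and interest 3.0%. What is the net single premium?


NSP = benefit * sum_{k=0}^{n-1} k_p_x * q * v^(k+1)
With constant q=0.012, v=0.970874
Sum = 0.112346
NSP = 310164 * 0.112346
= 34845.8161


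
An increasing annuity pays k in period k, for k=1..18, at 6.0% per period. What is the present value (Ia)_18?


(Ia)_n = sum_{k=1}^{n} k * v^k, v = 1/(1+i)
v = 0.943396
Sum computed term by term:
(Ia)_18 = 86.1845


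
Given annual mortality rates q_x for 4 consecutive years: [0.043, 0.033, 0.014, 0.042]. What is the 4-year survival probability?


p_k = 1 - q_k for each year
Survival = product of (1 - q_k)
= 0.957 * 0.967 * 0.986 * 0.958
= 0.8741


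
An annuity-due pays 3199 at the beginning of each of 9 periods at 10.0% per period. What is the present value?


PV_due = PMT * (1-(1+i)^(-n))/i * (1+i)
PV_immediate = 18423.1172
PV_due = 18423.1172 * 1.1
= 20265.4289


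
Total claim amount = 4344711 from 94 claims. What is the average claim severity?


severity = total / number
= 4344711 / 94
= 46220.3298


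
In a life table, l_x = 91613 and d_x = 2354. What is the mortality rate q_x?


q_x = d_x / l_x
= 2354 / 91613
= 0.0257


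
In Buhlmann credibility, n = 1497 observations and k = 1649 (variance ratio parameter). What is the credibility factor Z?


Z = n / (n + k)
= 1497 / (1497 + 1649)
= 1497 / 3146
= 0.4758


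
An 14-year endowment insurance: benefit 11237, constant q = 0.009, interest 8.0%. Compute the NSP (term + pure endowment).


Term component = 795.4459
Pure endowment = 14_p_x * v^14 * benefit = 0.881112 * 0.340461 * 11237 = 3370.924
NSP = 4166.3699


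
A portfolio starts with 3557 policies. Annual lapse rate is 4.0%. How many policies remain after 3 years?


remaining = initial * (1 - lapse)^years
= 3557 * (1 - 0.04)^3
= 3557 * 0.884736
= 3147.006


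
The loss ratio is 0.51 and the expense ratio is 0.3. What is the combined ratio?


Combined ratio = loss ratio + expense ratio
= 0.51 + 0.3
= 0.81


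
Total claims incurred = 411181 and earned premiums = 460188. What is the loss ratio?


Loss ratio = claims / premiums
= 411181 / 460188
= 0.8935


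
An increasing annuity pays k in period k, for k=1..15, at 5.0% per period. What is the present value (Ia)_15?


(Ia)_n = sum_{k=1}^{n} k * v^k, v = 1/(1+i)
v = 0.952381
Sum computed term by term:
(Ia)_15 = 73.6677


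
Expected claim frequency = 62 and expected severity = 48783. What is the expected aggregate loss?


E[S] = E[N] * E[X]
= 62 * 48783
= 3.0245e+06


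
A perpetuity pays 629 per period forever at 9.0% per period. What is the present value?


PV = PMT / i
= 629 / 0.09
= 6988.8889


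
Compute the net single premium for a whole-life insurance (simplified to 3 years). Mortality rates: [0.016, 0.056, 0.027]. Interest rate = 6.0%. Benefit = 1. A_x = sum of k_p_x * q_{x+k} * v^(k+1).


v = 0.943396
Year 0: k_p_x=1.0, q=0.016, term=0.015094
Year 1: k_p_x=0.984, q=0.056, term=0.049042
Year 2: k_p_x=0.928896, q=0.027, term=0.021058
A_x = 0.0852


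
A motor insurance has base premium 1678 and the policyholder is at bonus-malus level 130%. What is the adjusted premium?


adjusted = base * BM_level / 100
= 1678 * 130 / 100
= 1678 * 1.3
= 2181.4


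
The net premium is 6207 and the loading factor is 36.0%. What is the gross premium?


Gross = net * (1 + loading)
= 6207 * (1 + 0.36)
= 6207 * 1.36
= 8441.52


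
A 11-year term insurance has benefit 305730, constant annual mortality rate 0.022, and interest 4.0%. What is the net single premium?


NSP = benefit * sum_{k=0}^{n-1} k_p_x * q * v^(k+1)
With constant q=0.022, v=0.961538
Sum = 0.174374
NSP = 305730 * 0.174374
= 53311.4425


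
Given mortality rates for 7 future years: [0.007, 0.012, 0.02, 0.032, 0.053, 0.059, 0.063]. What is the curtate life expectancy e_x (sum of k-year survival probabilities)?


e_x = sum_{k=1}^{n} k_p_x
k_p_x values:
  1_p_x = 0.993
  2_p_x = 0.981084
  3_p_x = 0.961462
  4_p_x = 0.930696
  5_p_x = 0.881369
  6_p_x = 0.829368
  7_p_x = 0.777118
e_x = 6.3541


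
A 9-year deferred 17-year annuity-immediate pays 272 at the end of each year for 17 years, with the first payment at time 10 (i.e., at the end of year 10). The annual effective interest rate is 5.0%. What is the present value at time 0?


PV at time 9 of the 17-year annuity-immediate:
a_n = 272 * (1-(1+0.05)^(-17))/0.05 = 3066.546
Discount back 9 years to time 0:
PV = 3066.546 * (1+0.05)^(-9)
= 3066.546 * 0.644609
= 1976.7229


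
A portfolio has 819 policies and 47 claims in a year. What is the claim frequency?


frequency = claims / policies
= 47 / 819
= 0.0574


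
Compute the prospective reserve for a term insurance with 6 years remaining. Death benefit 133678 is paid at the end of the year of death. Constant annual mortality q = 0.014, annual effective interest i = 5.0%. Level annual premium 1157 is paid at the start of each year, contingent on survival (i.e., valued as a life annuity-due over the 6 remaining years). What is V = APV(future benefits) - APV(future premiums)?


v = 1/(1+i) = 0.952381
APV(future benefits) per unit = sum_{k=0}^{5} k_p_x * q * v^(k+1) = 0.068756
APV(future benefits) = 133678 * 0.068756 = 9191.1706
Life annuity-due factor ä_{x:6} = sum_{k=0}^{5} k_p_x * v^k = 5.156703
APV(future premiums) = 1157 * 5.156703 = 5966.3058
V = 9191.1706 - 5966.3058
= 3224.8648


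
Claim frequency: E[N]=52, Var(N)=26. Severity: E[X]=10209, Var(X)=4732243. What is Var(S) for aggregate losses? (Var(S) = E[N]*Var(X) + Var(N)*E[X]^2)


Var(S) = E[N]*Var(X) + Var(N)*E[X]^2
= 52*4732243 + 26*10209^2
= 246076636 + 2709815706
= 2.9559e+09


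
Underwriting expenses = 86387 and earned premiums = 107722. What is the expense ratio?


Expense ratio = expenses / premiums
= 86387 / 107722
= 0.8019


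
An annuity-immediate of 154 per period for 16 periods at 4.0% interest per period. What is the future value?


FV = PMT * ((1+i)^n - 1) / i
= 154 * ((1.04)^16 - 1) / 0.04
= 154 * (1.872981 - 1) / 0.04
= 3360.9778


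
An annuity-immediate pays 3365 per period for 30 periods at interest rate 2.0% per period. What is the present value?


PV = PMT * (1 - (1+i)^(-n)) / i
= 3365 * (1 - (1+0.02)^(-30)) / 0.02
= 3365 * (1 - 0.552071) / 0.02
= 3365 * 22.396456
= 75364.0729


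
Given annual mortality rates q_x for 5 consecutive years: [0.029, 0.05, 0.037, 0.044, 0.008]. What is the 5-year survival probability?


p_k = 1 - q_k for each year
Survival = product of (1 - q_k)
= 0.971 * 0.95 * 0.963 * 0.956 * 0.992
= 0.8424


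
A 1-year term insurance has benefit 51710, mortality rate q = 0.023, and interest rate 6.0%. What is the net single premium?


NSP = benefit * q * v
v = 1/(1+i) = 0.943396
NSP = 51710 * 0.023 * 0.943396
= 1122.0094


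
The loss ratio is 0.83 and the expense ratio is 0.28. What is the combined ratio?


Combined ratio = loss ratio + expense ratio
= 0.83 + 0.28
= 1.11


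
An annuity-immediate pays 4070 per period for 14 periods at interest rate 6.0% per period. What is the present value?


PV = PMT * (1 - (1+i)^(-n)) / i
= 4070 * (1 - (1+0.06)^(-14)) / 0.06
= 4070 * (1 - 0.442301) / 0.06
= 4070 * 9.294984
= 37830.5846


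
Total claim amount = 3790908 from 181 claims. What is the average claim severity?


severity = total / number
= 3790908 / 181
= 20944.2431


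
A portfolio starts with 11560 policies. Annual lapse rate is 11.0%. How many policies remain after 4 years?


remaining = initial * (1 - lapse)^years
= 11560 * (1 - 0.11)^4
= 11560 * 0.627422
= 7253.0031


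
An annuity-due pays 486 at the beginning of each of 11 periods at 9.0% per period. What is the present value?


PV_due = PMT * (1-(1+i)^(-n))/i * (1+i)
PV_immediate = 3307.3226
PV_due = 3307.3226 * 1.09
= 3604.9816


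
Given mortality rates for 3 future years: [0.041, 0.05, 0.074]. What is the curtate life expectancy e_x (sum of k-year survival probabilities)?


e_x = sum_{k=1}^{n} k_p_x
k_p_x values:
  1_p_x = 0.959
  2_p_x = 0.91105
  3_p_x = 0.843632
e_x = 2.7137


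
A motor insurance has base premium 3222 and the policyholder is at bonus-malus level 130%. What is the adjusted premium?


adjusted = base * BM_level / 100
= 3222 * 130 / 100
= 3222 * 1.3
= 4188.6


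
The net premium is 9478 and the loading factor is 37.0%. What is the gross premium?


Gross = net * (1 + loading)
= 9478 * (1 + 0.37)
= 9478 * 1.37
= 12984.86


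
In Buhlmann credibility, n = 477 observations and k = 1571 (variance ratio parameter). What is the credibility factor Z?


Z = n / (n + k)
= 477 / (477 + 1571)
= 477 / 2048
= 0.2329


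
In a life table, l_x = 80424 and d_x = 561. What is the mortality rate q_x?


q_x = d_x / l_x
= 561 / 80424
= 0.007


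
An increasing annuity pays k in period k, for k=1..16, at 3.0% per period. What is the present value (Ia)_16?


(Ia)_n = sum_{k=1}^{n} k * v^k, v = 1/(1+i)
v = 0.970874
Sum computed term by term:
(Ia)_16 = 98.9088


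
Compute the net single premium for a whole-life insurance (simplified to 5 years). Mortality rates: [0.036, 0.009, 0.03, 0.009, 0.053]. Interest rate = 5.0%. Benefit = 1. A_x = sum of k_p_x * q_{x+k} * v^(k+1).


v = 0.952381
Year 0: k_p_x=1.0, q=0.036, term=0.034286
Year 1: k_p_x=0.964, q=0.009, term=0.007869
Year 2: k_p_x=0.955324, q=0.03, term=0.024757
Year 3: k_p_x=0.926664, q=0.009, term=0.006861
Year 4: k_p_x=0.918324, q=0.053, term=0.038135
A_x = 0.1119


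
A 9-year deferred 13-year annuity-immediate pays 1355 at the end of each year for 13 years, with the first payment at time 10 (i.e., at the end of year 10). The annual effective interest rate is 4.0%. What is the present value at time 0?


PV at time 9 of the 13-year annuity-immediate:
a_n = 1355 * (1-(1+0.04)^(-13))/0.04 = 13530.5528
Discount back 9 years to time 0:
PV = 13530.5528 * (1+0.04)^(-9)
= 13530.5528 * 0.702587
= 9506.3869


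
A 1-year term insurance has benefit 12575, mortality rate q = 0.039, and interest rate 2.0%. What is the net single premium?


NSP = benefit * q * v
v = 1/(1+i) = 0.980392
NSP = 12575 * 0.039 * 0.980392
= 480.8088


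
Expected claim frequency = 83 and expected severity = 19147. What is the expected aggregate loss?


E[S] = E[N] * E[X]
= 83 * 19147
= 1.5892e+06


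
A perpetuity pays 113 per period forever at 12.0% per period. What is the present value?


PV = PMT / i
= 113 / 0.12
= 941.6667


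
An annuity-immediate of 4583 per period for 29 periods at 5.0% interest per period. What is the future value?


FV = PMT * ((1+i)^n - 1) / i
= 4583 * ((1.05)^29 - 1) / 0.05
= 4583 * (4.116136 - 1) / 0.05
= 285624.9887


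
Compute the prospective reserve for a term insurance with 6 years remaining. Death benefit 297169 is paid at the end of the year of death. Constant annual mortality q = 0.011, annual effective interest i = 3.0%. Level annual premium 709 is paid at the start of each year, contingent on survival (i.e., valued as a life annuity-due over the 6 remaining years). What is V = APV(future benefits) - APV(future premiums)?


v = 1/(1+i) = 0.970874
APV(future benefits) per unit = sum_{k=0}^{5} k_p_x * q * v^(k+1) = 0.05803
APV(future benefits) = 297169 * 0.05803 = 17244.5691
Life annuity-due factor ä_{x:6} = sum_{k=0}^{5} k_p_x * v^k = 5.433672
APV(future premiums) = 709 * 5.433672 = 3852.4731
V = 17244.5691 - 3852.4731
= 13392.096


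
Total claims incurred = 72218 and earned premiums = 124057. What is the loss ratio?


Loss ratio = claims / premiums
= 72218 / 124057
= 0.5821


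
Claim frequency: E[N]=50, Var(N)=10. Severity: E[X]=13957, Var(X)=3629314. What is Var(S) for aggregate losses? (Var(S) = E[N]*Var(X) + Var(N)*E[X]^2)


Var(S) = E[N]*Var(X) + Var(N)*E[X]^2
= 50*3629314 + 10*13957^2
= 181465700 + 1947978490
= 2.1294e+09


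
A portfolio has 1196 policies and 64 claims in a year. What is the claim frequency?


frequency = claims / policies
= 64 / 1196
= 0.0535


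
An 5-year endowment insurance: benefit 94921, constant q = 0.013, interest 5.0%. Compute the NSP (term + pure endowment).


Term component = 5211.9881
Pure endowment = 5_p_x * v^5 * benefit = 0.936668 * 0.783526 * 94921 = 69662.9037
NSP = 74874.8918


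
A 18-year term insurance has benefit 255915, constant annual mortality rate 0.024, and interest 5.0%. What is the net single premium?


NSP = benefit * sum_{k=0}^{n-1} k_p_x * q * v^(k+1)
With constant q=0.024, v=0.952381
Sum = 0.237294
NSP = 255915 * 0.237294
= 60727.1835


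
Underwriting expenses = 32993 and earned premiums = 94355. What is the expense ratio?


Expense ratio = expenses / premiums
= 32993 / 94355
= 0.3497


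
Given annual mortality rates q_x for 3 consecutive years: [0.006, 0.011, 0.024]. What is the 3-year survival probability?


p_k = 1 - q_k for each year
Survival = product of (1 - q_k)
= 0.994 * 0.989 * 0.976
= 0.9595


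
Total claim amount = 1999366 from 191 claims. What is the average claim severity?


severity = total / number
= 1999366 / 191
= 10467.8848


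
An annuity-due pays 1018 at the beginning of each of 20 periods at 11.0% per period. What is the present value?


PV_due = PMT * (1-(1+i)^(-n))/i * (1+i)
PV_immediate = 8106.668
PV_due = 8106.668 * 1.11
= 8998.4015


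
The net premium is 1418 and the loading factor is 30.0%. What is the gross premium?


Gross = net * (1 + loading)
= 1418 * (1 + 0.3)
= 1418 * 1.3
= 1843.4


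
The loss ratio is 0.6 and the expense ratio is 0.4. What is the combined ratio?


Combined ratio = loss ratio + expense ratio
= 0.6 + 0.4
= 1.0


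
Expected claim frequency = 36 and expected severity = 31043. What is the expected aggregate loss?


E[S] = E[N] * E[X]
= 36 * 31043
= 1.1175e+06


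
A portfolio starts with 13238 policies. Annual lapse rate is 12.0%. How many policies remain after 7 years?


remaining = initial * (1 - lapse)^years
= 13238 * (1 - 0.12)^7
= 13238 * 0.408676
= 5410.0475


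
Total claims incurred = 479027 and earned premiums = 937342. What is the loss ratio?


Loss ratio = claims / premiums
= 479027 / 937342
= 0.511


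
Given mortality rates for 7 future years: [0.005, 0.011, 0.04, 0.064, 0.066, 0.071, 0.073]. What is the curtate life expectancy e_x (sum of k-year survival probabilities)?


e_x = sum_{k=1}^{n} k_p_x
k_p_x values:
  1_p_x = 0.995
  2_p_x = 0.984055
  3_p_x = 0.944693
  4_p_x = 0.884232
  5_p_x = 0.825873
  6_p_x = 0.767236
  7_p_x = 0.711228
e_x = 6.1123


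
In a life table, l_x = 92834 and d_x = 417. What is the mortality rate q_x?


q_x = d_x / l_x
= 417 / 92834
= 0.0045


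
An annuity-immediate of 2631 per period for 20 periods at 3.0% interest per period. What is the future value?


FV = PMT * ((1+i)^n - 1) / i
= 2631 * ((1.03)^20 - 1) / 0.03
= 2631 * (1.806111 - 1) / 0.03
= 70695.9553


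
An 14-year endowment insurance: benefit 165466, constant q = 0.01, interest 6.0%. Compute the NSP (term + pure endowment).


Term component = 14555.1668
Pure endowment = 14_p_x * v^14 * benefit = 0.868746 * 0.442301 * 165466 = 63579.8324
NSP = 78134.9992


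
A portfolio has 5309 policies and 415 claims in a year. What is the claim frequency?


frequency = claims / policies
= 415 / 5309
= 0.0782


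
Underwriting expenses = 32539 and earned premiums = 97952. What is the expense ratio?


Expense ratio = expenses / premiums
= 32539 / 97952
= 0.3322


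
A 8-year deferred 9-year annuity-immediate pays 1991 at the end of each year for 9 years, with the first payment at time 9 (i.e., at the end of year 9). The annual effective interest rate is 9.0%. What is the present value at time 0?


PV at time 8 of the 9-year annuity-immediate:
a_n = 1991 * (1-(1+0.09)^(-9))/0.09 = 11936.5366
Discount back 8 years to time 0:
PV = 11936.5366 * (1+0.09)^(-8)
= 11936.5366 * 0.501866
= 5990.5452


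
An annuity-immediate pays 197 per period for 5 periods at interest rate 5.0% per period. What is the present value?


PV = PMT * (1 - (1+i)^(-n)) / i
= 197 * (1 - (1+0.05)^(-5)) / 0.05
= 197 * (1 - 0.783526) / 0.05
= 197 * 4.329477
= 852.9069


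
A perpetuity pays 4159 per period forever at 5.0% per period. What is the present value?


PV = PMT / i
= 4159 / 0.05
= 83180.0


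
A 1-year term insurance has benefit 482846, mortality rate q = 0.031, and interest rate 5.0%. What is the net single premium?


NSP = benefit * q * v
v = 1/(1+i) = 0.952381
NSP = 482846 * 0.031 * 0.952381
= 14255.4533


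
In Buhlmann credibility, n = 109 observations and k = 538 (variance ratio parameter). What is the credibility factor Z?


Z = n / (n + k)
= 109 / (109 + 538)
= 109 / 647
= 0.1685


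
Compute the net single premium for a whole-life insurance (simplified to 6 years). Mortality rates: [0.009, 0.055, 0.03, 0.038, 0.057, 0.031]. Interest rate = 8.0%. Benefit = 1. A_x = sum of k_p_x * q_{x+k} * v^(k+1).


v = 0.925926
Year 0: k_p_x=1.0, q=0.009, term=0.008333
Year 1: k_p_x=0.991, q=0.055, term=0.046729
Year 2: k_p_x=0.936495, q=0.03, term=0.022303
Year 3: k_p_x=0.9084, q=0.038, term=0.025373
Year 4: k_p_x=0.873881, q=0.057, term=0.033901
Year 5: k_p_x=0.82407, q=0.031, term=0.016098
A_x = 0.1527


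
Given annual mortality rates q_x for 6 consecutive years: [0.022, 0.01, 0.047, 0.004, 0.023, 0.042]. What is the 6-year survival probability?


p_k = 1 - q_k for each year
Survival = product of (1 - q_k)
= 0.978 * 0.99 * 0.953 * 0.996 * 0.977 * 0.958
= 0.8602


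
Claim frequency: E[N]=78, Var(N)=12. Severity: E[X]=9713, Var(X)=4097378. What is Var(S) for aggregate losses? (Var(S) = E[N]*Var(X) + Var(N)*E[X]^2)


Var(S) = E[N]*Var(X) + Var(N)*E[X]^2
= 78*4097378 + 12*9713^2
= 319595484 + 1132108428
= 1.4517e+09


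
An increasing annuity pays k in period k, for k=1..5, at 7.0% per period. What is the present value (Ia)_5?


(Ia)_n = sum_{k=1}^{n} k * v^k, v = 1/(1+i)
v = 0.934579
Sum computed term by term:
(Ia)_5 = 11.7469


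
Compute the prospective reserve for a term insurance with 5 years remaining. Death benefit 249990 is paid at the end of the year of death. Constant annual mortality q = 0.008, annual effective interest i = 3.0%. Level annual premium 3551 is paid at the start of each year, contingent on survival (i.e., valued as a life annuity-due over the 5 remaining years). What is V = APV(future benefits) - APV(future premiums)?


v = 1/(1+i) = 0.970874
APV(future benefits) per unit = sum_{k=0}^{4} k_p_x * q * v^(k+1) = 0.036073
APV(future benefits) = 249990 * 0.036073 = 9017.9496
Life annuity-due factor ä_{x:5} = sum_{k=0}^{4} k_p_x * v^k = 4.64443
APV(future premiums) = 3551 * 4.64443 = 16492.3703
V = 9017.9496 - 16492.3703
= -7474.4207


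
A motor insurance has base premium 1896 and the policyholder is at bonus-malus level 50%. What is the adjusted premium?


adjusted = base * BM_level / 100
= 1896 * 50 / 100
= 1896 * 0.5
= 948.0


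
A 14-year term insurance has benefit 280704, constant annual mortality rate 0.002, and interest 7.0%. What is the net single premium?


NSP = benefit * sum_{k=0}^{n-1} k_p_x * q * v^(k+1)
With constant q=0.002, v=0.934579
Sum = 0.017303
NSP = 280704 * 0.017303
= 4856.9714


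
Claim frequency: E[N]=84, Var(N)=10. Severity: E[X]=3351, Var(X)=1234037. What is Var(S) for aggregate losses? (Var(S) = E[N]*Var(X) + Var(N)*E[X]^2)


Var(S) = E[N]*Var(X) + Var(N)*E[X]^2
= 84*1234037 + 10*3351^2
= 103659108 + 112292010
= 2.1595e+08


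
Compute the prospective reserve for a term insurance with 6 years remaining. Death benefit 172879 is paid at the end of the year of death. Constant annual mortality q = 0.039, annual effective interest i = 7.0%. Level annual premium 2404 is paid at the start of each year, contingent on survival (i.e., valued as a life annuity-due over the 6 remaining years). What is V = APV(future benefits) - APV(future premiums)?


v = 1/(1+i) = 0.934579
APV(future benefits) per unit = sum_{k=0}^{5} k_p_x * q * v^(k+1) = 0.170007
APV(future benefits) = 172879 * 0.170007 = 29390.5944
Life annuity-due factor ä_{x:6} = sum_{k=0}^{5} k_p_x * v^k = 4.664287
APV(future premiums) = 2404 * 4.664287 = 11212.9468
V = 29390.5944 - 11212.9468
= 18177.6476


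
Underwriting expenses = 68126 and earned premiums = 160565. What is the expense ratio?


Expense ratio = expenses / premiums
= 68126 / 160565
= 0.4243


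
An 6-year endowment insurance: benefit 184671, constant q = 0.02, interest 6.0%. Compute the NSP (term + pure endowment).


Term component = 17336.7323
Pure endowment = 6_p_x * v^6 * benefit = 0.885842 * 0.704961 * 184671 = 115324.0706
NSP = 132660.803


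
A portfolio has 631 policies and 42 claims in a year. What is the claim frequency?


frequency = claims / policies
= 42 / 631
= 0.0666


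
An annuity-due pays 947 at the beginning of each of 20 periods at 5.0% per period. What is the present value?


PV_due = PMT * (1-(1+i)^(-n))/i * (1+i)
PV_immediate = 11801.7132
PV_due = 11801.7132 * 1.05
= 12391.7989


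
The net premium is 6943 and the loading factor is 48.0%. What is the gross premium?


Gross = net * (1 + loading)
= 6943 * (1 + 0.48)
= 6943 * 1.48
= 10275.64


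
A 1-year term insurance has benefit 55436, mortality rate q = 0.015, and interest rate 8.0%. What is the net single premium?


NSP = benefit * q * v
v = 1/(1+i) = 0.925926
NSP = 55436 * 0.015 * 0.925926
= 769.9444


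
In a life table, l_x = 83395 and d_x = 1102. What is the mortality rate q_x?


q_x = d_x / l_x
= 1102 / 83395
= 0.0132


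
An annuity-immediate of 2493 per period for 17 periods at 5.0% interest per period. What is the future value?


FV = PMT * ((1+i)^n - 1) / i
= 2493 * ((1.05)^17 - 1) / 0.05
= 2493 * (2.292018 - 1) / 0.05
= 64420.0333


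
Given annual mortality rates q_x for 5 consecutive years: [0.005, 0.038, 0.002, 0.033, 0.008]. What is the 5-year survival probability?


p_k = 1 - q_k for each year
Survival = product of (1 - q_k)
= 0.995 * 0.962 * 0.998 * 0.967 * 0.992
= 0.9164


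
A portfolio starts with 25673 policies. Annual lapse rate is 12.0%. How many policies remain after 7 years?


remaining = initial * (1 - lapse)^years
= 25673 * (1 - 0.12)^7
= 25673 * 0.408676
= 10491.9286


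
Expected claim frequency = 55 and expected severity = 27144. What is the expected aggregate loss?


E[S] = E[N] * E[X]
= 55 * 27144
= 1.4929e+06


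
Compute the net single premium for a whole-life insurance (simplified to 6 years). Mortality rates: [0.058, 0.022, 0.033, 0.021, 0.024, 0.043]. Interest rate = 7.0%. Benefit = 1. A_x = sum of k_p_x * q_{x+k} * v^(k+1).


v = 0.934579
Year 0: k_p_x=1.0, q=0.058, term=0.054206
Year 1: k_p_x=0.942, q=0.022, term=0.018101
Year 2: k_p_x=0.921276, q=0.033, term=0.024817
Year 3: k_p_x=0.890874, q=0.021, term=0.014273
Year 4: k_p_x=0.872166, q=0.024, term=0.014924
Year 5: k_p_x=0.851234, q=0.043, term=0.02439
A_x = 0.1507


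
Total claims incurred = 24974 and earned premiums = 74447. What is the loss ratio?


Loss ratio = claims / premiums
= 24974 / 74447
= 0.3355


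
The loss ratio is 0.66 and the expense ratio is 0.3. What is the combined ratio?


Combined ratio = loss ratio + expense ratio
= 0.66 + 0.3
= 0.96


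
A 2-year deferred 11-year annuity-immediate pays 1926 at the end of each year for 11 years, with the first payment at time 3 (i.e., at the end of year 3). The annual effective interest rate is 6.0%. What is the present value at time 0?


PV at time 2 of the 11-year annuity-immediate:
a_n = 1926 * (1-(1+0.06)^(-11))/0.06 = 15190.1204
Discount back 2 years to time 0:
PV = 15190.1204 * (1+0.06)^(-2)
= 15190.1204 * 0.889996
= 13519.1531


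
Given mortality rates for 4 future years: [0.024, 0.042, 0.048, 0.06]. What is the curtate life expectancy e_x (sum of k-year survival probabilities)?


e_x = sum_{k=1}^{n} k_p_x
k_p_x values:
  1_p_x = 0.976
  2_p_x = 0.935008
  3_p_x = 0.890128
  4_p_x = 0.83672
e_x = 3.6379


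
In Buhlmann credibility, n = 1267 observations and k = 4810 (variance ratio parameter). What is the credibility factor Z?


Z = n / (n + k)
= 1267 / (1267 + 4810)
= 1267 / 6077
= 0.2085


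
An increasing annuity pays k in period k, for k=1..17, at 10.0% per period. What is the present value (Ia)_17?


(Ia)_n = sum_{k=1}^{n} k * v^k, v = 1/(1+i)
v = 0.909091
Sum computed term by term:
(Ia)_17 = 54.6035


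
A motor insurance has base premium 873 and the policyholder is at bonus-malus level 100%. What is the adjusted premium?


adjusted = base * BM_level / 100
= 873 * 100 / 100
= 873 * 1.0
= 873.0


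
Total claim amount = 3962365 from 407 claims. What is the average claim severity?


severity = total / number
= 3962365 / 407
= 9735.5405


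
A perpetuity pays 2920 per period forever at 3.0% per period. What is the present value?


PV = PMT / i
= 2920 / 0.03
= 97333.3333


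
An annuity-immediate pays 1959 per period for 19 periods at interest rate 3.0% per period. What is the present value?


PV = PMT * (1 - (1+i)^(-n)) / i
= 1959 * (1 - (1+0.03)^(-19)) / 0.03
= 1959 * (1 - 0.570286) / 0.03
= 1959 * 14.323799
= 28060.3224


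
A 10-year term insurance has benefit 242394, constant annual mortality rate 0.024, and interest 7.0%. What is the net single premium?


NSP = benefit * sum_{k=0}^{n-1} k_p_x * q * v^(k+1)
With constant q=0.024, v=0.934579
Sum = 0.15352
NSP = 242394 * 0.15352
= 37212.3473


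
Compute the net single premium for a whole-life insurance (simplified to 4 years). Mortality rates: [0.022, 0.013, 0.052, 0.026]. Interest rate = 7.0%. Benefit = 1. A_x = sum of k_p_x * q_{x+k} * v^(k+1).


v = 0.934579
Year 0: k_p_x=1.0, q=0.022, term=0.020561
Year 1: k_p_x=0.978, q=0.013, term=0.011105
Year 2: k_p_x=0.965286, q=0.052, term=0.040974
Year 3: k_p_x=0.915091, q=0.026, term=0.018151
A_x = 0.0908


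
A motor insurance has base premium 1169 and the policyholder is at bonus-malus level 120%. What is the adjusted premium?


adjusted = base * BM_level / 100
= 1169 * 120 / 100
= 1169 * 1.2
= 1402.8


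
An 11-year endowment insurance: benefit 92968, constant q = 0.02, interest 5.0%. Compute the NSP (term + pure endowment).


Term component = 14126.5929
Pure endowment = 11_p_x * v^11 * benefit = 0.800731 * 0.584679 * 92968 = 43524.925
NSP = 57651.5178


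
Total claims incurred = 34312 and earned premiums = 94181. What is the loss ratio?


Loss ratio = claims / premiums
= 34312 / 94181
= 0.3643


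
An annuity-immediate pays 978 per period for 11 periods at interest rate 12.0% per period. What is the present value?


PV = PMT * (1 - (1+i)^(-n)) / i
= 978 * (1 - (1+0.12)^(-11)) / 0.12
= 978 * (1 - 0.287476) / 0.12
= 978 * 5.937699
= 5807.0698


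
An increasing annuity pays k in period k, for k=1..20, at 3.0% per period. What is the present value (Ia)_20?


(Ia)_n = sum_{k=1}^{n} k * v^k, v = 1/(1+i)
v = 0.970874
Sum computed term by term:
(Ia)_20 = 141.6761


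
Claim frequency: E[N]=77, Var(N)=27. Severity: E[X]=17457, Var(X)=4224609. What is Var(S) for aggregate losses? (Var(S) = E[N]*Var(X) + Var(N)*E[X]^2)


Var(S) = E[N]*Var(X) + Var(N)*E[X]^2
= 77*4224609 + 27*17457^2
= 325294893 + 8228164923
= 8.5535e+09


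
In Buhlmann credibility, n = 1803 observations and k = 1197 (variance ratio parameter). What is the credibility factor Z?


Z = n / (n + k)
= 1803 / (1803 + 1197)
= 1803 / 3000
= 0.601


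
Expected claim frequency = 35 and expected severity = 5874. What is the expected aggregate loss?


E[S] = E[N] * E[X]
= 35 * 5874
= 205590


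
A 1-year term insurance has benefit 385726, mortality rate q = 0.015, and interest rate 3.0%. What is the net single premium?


NSP = benefit * q * v
v = 1/(1+i) = 0.970874
NSP = 385726 * 0.015 * 0.970874
= 5617.3689


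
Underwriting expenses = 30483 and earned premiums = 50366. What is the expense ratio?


Expense ratio = expenses / premiums
= 30483 / 50366
= 0.6052


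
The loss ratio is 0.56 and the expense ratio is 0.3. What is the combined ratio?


Combined ratio = loss ratio + expense ratio
= 0.56 + 0.3
= 0.86


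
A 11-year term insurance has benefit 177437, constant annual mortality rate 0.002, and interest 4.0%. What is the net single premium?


NSP = benefit * sum_{k=0}^{n-1} k_p_x * q * v^(k+1)
With constant q=0.002, v=0.961538
Sum = 0.01736
NSP = 177437 * 0.01736
= 3080.3722
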